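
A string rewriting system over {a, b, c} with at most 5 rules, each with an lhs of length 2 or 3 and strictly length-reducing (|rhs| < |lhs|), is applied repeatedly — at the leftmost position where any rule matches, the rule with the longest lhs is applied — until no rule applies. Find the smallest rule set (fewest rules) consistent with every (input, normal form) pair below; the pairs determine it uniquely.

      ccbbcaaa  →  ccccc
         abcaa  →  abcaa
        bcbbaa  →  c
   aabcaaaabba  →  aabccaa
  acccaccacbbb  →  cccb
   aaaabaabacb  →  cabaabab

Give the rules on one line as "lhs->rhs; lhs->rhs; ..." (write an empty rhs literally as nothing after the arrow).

  | ccbbcaaa => ccccaaa => ccccc
  | abcaa
  | bcbbaa => abbaa => acaa => aaa => c
  | aabcaaaabba => aabccabba => aabccaca => aabccaa

aaa->c; ac->a; bb->c; bcb->ab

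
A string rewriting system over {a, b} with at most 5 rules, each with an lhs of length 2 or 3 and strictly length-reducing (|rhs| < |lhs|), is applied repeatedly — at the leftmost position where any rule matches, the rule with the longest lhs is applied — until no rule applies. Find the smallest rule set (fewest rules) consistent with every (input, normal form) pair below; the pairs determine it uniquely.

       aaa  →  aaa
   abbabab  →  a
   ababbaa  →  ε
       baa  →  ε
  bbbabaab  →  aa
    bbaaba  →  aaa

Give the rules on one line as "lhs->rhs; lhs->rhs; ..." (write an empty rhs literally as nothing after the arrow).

aab->a; ab->b; baa->; bb->a

  | aaa
  | abbabab => bbabab => aabab => aab => a
  | ababbaa => babbaa => bbbaa => abaa => baa => ε
  | baa => ε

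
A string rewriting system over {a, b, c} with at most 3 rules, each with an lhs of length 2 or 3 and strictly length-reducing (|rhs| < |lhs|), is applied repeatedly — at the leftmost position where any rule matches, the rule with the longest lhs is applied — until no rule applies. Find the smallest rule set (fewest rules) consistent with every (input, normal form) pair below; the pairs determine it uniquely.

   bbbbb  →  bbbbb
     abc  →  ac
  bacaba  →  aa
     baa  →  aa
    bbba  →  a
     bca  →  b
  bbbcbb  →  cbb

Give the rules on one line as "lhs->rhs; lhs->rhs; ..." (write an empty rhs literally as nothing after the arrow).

  | bbbbb
  | abc => ac
  | bacaba => acaba => abba => aba => aa
  | baa => aa

ba->a; bc->c; ca->b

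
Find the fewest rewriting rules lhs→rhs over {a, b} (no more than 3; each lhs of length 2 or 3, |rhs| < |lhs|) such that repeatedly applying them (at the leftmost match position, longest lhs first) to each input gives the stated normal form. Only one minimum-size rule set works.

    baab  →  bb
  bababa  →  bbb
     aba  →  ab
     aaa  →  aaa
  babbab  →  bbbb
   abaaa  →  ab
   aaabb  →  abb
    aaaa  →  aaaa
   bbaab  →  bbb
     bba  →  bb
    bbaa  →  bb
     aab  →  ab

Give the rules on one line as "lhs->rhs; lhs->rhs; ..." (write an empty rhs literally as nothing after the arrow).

aab->ab; ba->b

  | baab => bab => bb
  | bababa => bbaba => bbba => bbb
  | aba => ab
  | aaa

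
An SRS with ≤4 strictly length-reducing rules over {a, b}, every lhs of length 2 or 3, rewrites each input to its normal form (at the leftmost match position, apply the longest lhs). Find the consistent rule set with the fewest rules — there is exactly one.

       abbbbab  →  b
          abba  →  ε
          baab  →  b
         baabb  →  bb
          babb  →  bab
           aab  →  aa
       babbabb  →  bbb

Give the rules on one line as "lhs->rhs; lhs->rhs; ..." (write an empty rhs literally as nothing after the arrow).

aab->aa; aba->; abb->ab; baa->

  | abbbbab => abbbab => abbab => abab => b
  | abba => aba => ε
  | baab => b
  | baabb => bb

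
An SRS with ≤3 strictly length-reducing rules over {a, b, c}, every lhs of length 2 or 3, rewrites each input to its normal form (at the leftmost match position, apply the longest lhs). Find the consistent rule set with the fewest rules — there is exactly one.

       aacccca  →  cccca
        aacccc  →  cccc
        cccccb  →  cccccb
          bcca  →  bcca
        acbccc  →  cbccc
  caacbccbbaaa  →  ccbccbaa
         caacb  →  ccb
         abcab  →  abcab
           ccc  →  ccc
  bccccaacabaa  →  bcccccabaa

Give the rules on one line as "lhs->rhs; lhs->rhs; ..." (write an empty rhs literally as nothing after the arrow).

  | aacccca => acccca => cccca
  | aacccc => acccc => cccc
  | cccccb
  | bcca

ac->c; bba->b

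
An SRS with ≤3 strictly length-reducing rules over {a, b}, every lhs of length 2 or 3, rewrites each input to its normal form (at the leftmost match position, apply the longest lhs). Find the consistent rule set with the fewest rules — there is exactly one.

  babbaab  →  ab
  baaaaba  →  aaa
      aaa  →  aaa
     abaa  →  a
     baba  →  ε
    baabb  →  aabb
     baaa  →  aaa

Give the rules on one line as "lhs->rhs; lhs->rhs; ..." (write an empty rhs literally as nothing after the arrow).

aba->; ba->a

  | babbaab => abbaab => abaab => ab
  | baaaaba => aaaaba => aaa
  | aaa
  | abaa => a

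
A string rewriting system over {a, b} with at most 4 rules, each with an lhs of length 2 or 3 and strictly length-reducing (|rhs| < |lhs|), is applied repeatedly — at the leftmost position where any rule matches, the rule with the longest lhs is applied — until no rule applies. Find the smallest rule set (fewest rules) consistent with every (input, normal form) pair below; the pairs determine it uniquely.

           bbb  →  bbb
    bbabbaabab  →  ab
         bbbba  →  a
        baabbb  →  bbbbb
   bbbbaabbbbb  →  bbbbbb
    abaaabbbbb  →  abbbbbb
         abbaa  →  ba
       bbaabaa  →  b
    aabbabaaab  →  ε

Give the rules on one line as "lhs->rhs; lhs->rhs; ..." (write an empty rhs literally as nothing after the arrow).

  | bbb
  | bbabbaabab => abbaabab => aaabab => babab => ab
  | bbbba => bba => a
  | baabbb => bbbbb

aa->b; aba->ab; bab->; bba->a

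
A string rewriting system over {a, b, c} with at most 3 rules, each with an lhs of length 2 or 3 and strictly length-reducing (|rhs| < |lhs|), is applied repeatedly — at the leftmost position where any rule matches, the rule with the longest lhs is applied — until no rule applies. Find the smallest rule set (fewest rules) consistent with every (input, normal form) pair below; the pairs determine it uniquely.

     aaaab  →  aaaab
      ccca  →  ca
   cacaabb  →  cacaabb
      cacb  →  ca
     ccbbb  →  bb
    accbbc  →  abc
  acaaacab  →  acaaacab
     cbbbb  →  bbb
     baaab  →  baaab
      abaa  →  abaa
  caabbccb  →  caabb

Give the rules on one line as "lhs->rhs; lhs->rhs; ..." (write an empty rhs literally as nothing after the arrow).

cb->; cc->c

  | aaaab
  | ccca => cca => ca
  | cacaabb
  | cacb => ca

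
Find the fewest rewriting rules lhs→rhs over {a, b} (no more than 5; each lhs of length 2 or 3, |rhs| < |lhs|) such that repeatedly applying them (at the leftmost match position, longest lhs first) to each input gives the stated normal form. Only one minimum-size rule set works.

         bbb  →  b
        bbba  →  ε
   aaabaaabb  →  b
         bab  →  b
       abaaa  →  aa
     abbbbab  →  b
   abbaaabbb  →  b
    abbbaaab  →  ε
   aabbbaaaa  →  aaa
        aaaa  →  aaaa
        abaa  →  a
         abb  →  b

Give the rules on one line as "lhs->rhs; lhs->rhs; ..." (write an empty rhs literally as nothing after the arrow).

aab->ba; ab->b; ba->; bb->b

  | bbb => bb => b
  | bbba => bba => ba => ε
  | aaabaaabb => abaaaabb => baaaabb => aaabb => abab => bab => b
  | bab => b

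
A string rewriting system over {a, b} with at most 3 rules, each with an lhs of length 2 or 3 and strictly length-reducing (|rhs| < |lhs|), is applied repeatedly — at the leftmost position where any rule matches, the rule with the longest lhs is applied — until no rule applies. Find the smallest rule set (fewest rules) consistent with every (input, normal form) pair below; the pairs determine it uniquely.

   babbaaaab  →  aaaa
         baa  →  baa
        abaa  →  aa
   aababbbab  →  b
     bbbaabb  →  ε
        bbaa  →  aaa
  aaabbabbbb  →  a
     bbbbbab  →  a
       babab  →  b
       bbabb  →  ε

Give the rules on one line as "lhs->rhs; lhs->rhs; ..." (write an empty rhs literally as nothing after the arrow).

  | babbaaaab => bbaaaab => aaaaab => aaaa
  | baa
  | abaa => aa
  | aababbbab => aabbbab => abbab => bab => b

ab->; bb->a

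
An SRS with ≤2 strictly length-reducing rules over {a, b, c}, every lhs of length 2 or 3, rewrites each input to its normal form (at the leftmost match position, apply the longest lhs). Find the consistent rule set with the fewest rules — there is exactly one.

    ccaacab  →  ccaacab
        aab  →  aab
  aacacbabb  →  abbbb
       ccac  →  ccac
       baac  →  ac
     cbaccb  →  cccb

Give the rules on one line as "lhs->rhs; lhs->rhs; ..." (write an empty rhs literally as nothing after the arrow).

  | ccaacab
  | aab
  | aacacbabb => aacbbabb => abbbabb => abbbb
  | ccac

acb->bb; ba->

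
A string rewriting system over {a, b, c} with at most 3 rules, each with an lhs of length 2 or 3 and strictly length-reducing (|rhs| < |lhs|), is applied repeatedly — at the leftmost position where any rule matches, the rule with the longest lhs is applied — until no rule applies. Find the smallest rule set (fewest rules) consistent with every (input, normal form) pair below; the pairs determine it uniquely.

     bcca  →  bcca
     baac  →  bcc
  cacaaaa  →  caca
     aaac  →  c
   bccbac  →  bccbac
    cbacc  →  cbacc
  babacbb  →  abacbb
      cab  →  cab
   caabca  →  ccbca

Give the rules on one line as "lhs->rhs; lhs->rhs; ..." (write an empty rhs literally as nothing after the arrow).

  | bcca
  | baac => bcc
  | cacaaaa => caca
  | aaac => c

aa->c; aaa->; bab->ab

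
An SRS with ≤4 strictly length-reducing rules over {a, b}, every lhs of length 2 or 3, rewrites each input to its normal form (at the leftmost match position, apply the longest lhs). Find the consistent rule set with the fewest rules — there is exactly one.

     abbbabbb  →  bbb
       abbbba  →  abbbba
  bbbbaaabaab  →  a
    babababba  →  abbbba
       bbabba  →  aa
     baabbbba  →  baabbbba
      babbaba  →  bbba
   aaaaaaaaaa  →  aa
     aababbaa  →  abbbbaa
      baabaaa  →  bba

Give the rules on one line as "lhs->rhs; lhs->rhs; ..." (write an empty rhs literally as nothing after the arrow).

  | abbbabbb => abbabb => abab => bbb
  | abbbba
  | bbbbaaabaab => bbbbabbaab => bbbabaab => bbaaab => bbabb => bab => a
  | babababba => aababba => abbbba

aaa->ab; aba->bb; bab->a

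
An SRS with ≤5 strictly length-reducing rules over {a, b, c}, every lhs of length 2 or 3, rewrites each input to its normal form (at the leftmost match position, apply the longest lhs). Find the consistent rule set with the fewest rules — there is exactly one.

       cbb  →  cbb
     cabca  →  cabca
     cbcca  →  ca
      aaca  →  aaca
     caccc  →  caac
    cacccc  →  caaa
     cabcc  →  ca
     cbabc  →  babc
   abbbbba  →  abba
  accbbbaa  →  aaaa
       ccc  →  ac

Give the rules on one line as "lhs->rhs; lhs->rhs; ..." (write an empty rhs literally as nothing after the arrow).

  | cbb
  | cabca
  | cbcca => ca
  | aaca

bbb->; bcc->; cba->ba; cc->a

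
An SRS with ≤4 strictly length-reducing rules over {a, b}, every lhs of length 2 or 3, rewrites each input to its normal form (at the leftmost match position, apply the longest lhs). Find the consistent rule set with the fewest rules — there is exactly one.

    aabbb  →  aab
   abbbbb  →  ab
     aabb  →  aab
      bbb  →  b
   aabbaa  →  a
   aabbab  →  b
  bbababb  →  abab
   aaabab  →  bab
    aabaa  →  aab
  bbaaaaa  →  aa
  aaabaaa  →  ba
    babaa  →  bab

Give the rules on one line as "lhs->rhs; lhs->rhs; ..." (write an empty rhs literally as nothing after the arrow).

aaa->; baa->b; bb->b; bba->a

  | aabbb => aabb => aab
  | abbbbb => abbbb => abbb => abb => ab
  | aabb => aab
  | bbb => bb => b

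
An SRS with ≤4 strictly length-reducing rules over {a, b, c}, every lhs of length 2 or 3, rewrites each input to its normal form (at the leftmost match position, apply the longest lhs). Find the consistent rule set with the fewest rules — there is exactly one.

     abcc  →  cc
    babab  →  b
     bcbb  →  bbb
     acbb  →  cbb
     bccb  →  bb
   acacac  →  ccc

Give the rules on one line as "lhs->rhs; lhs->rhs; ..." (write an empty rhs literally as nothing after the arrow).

ab->; ac->c; bc->b

  | abcc => cc
  | babab => bab => b
  | bcbb => bbb
  | acbb => cbb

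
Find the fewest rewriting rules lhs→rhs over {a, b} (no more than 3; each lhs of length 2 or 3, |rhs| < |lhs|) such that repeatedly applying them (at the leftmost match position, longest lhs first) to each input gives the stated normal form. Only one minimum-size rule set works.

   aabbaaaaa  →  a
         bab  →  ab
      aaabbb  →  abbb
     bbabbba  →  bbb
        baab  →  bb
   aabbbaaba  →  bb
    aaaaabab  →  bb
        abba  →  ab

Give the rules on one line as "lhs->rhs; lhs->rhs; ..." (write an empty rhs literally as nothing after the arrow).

  | aabbaaaaa => bbbaaaaa => bbaaaa => baaa => aaa => ba => a
  | bab => ab
  | aaabbb => babbb => abbb
  | bbabbba => bbbba => bbb

aa->b; ba->a; bba->b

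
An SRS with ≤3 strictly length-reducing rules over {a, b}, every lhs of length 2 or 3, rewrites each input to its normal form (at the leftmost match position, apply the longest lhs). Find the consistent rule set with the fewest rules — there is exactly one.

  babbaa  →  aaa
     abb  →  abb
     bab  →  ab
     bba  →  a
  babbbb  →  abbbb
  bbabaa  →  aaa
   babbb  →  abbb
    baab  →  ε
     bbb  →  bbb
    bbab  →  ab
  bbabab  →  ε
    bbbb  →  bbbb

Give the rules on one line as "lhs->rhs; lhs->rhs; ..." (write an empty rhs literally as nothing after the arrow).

aab->; ba->a

  | babbaa => abbaa => abaa => aaa
  | abb
  | bab => ab
  | bba => ba => a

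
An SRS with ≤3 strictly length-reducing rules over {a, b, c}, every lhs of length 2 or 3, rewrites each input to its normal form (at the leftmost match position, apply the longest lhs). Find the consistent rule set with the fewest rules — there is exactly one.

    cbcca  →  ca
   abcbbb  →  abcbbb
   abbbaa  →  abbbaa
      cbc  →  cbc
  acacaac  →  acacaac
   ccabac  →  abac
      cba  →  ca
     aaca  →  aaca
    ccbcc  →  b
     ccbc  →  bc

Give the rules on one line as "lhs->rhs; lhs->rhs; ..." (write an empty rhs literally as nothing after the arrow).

cba->ca; cc->

  | cbcca => cba => ca
  | abcbbb
  | abbbaa
  | cbc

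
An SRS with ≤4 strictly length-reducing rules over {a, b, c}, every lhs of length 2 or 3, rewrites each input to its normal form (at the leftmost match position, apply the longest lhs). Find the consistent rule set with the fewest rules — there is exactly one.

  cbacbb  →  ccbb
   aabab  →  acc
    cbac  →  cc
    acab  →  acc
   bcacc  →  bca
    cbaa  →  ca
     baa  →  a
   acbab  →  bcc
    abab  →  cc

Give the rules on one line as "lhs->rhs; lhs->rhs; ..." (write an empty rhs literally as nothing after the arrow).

ab->c; acb->bc; ba->; cac->ca

  | cbacbb => ccbb
  | aabab => acab => acc
  | cbac => cc
  | acab => acc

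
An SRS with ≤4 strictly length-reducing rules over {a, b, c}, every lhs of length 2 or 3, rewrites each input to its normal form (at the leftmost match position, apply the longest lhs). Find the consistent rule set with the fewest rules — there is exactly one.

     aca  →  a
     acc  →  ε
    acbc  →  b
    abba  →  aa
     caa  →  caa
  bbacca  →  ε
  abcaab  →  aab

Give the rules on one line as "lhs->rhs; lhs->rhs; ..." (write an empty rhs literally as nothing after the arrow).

ac->b; ba->a; bc->; bca->

  | aca => ba => a
  | acc => bc => ε
  | acbc => bbc => b
  | abba => aba => aa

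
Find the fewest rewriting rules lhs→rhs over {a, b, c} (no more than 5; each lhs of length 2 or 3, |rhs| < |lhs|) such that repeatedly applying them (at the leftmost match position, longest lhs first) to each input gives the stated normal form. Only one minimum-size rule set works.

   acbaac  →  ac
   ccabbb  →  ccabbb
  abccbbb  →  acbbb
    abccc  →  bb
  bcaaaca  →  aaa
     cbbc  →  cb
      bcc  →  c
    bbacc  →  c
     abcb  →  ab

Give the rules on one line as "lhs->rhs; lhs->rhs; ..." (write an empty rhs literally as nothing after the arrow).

  | acbaac => acac => ac
  | ccabbb
  | abccbbb => acbbb
  | abccc => acc => bb

aca->a; acc->bb; ba->; bc->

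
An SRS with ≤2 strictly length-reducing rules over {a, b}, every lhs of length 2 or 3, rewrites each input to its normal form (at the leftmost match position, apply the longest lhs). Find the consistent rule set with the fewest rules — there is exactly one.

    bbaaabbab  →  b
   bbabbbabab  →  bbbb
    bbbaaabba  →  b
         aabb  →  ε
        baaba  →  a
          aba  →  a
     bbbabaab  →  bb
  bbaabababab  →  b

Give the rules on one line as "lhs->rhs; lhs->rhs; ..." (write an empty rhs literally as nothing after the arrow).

  | bbaaabbab => baabbab => abbab => bab => b
  | bbabbbabab => bbbbabab => bbbbab => bbbb
  | bbbaaabba => bbaabba => babba => bba => b
  | aabb => ab => ε

ab->; ba->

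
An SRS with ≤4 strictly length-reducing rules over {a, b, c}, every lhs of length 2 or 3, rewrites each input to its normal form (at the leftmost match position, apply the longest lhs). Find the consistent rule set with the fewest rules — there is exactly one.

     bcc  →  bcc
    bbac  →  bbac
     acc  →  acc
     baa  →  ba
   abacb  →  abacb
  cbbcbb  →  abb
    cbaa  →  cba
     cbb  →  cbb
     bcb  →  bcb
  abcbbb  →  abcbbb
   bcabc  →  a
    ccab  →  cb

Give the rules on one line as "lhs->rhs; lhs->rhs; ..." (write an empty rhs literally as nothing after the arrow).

  | bcc
  | bbac
  | acc
  | baa => ba

aa->a; bbc->aa; ca->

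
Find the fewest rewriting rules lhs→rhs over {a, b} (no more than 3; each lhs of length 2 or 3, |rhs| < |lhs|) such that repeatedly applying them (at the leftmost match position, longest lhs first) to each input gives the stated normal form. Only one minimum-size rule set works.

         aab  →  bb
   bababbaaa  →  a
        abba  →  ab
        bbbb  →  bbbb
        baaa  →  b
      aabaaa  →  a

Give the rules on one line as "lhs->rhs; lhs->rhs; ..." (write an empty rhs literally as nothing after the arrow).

  | aab => bb
  | bababbaaa => babbaaa => bbaaa => baa => a
  | abba => ab
  | bbbb

aa->b; ba->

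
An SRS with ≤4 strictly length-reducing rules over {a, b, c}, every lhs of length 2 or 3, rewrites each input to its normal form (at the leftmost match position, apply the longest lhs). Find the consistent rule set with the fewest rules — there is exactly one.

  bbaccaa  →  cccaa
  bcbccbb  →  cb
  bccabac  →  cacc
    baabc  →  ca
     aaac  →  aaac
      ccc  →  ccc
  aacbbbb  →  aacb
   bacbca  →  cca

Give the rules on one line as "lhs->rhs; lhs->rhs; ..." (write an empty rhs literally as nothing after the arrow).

ba->c; bb->b; bc->

  | bbaccaa => baccaa => cccaa
  | bcbccbb => bccbb => cbb => cb
  | bccabac => cabac => cacc
  | baabc => cabc => ca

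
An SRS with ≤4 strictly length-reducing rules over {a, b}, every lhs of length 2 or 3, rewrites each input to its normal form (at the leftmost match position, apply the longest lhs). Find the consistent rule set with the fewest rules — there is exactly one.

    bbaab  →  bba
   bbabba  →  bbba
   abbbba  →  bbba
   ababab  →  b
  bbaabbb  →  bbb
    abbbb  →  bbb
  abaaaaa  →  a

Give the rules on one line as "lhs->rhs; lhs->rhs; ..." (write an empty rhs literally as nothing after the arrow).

  | bbaab => bba
  | bbabba => bbba
  | abbbba => bbba
  | ababab => bab => b

aaa->; ab->; aba->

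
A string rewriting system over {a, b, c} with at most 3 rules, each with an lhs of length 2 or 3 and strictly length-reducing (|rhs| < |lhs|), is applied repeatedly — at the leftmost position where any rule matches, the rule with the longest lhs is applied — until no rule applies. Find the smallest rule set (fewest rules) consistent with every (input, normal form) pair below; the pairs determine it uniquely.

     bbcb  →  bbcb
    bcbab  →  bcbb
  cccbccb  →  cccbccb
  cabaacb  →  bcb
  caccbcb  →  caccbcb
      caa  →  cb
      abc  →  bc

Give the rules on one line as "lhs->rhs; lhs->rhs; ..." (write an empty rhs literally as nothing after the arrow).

  | bbcb
  | bcbab => bcbb
  | cccbccb
  | cabaacb => aacb => bcb

aa->b; ab->b; cab->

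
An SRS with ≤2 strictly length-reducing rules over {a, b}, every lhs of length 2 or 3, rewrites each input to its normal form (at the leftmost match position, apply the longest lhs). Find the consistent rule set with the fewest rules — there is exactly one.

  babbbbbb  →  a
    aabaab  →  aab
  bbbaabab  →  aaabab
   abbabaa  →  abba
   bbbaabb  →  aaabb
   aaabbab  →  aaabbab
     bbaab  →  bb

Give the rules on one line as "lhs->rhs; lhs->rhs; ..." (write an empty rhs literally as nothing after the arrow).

baa->; bbb->a

  | babbbbbb => baabbb => bbb => a
  | aabaab => aab
  | bbbaabab => aaabab
  | abbabaa => abba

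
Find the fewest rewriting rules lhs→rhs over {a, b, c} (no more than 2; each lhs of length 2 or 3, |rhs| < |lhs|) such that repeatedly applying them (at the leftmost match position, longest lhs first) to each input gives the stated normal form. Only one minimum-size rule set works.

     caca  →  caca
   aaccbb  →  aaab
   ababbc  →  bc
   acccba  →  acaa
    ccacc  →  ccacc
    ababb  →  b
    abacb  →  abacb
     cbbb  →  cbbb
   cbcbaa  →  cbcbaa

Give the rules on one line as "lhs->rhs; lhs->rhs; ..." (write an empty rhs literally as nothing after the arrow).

abb->b; ccb->a

  | caca
  | aaccbb => aaab
  | ababbc => abbc => bc
  | acccba => acaa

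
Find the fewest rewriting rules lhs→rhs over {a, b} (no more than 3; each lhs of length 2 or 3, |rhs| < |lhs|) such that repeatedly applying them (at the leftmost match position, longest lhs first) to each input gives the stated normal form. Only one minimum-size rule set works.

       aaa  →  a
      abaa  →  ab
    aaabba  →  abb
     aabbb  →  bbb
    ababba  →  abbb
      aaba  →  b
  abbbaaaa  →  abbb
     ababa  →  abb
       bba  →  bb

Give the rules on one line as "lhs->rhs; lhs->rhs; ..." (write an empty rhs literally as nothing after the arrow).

  | aaa => a
  | abaa => aba => ab
  | aaabba => abba => abb
  | aabbb => bbb

aa->; ba->b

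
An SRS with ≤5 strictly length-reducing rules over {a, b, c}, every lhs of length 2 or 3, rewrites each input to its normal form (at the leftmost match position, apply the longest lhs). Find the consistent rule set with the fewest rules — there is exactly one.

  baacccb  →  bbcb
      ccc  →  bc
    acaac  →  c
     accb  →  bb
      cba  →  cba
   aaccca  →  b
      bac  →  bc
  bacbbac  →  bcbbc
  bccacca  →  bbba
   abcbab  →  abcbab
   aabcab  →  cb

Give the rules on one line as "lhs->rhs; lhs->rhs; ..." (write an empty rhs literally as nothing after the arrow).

abb->cb; ac->c; ca->; cc->b

  | baacccb => bacccb => bcccb => bbcb
  | ccc => bc
  | acaac => caac => ac => c
  | accb => ccb => bb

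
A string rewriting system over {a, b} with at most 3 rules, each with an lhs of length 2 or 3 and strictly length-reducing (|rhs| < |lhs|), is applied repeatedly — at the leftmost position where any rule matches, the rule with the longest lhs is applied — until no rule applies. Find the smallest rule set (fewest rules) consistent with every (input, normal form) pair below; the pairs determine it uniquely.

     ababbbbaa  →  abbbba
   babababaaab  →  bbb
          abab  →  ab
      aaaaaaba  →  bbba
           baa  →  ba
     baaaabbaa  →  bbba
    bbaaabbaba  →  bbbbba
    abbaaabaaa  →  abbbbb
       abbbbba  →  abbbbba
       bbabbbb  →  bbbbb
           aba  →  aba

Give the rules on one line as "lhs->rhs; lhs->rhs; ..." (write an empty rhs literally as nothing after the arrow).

  | ababbbbaa => abbbbaa => abbbba
  | babababaaab => bababaaab => babaaab => baaab => bbb
  | abab => ab
  | aaaaaaba => baaaba => bbba

aa->a; aaa->b; bab->b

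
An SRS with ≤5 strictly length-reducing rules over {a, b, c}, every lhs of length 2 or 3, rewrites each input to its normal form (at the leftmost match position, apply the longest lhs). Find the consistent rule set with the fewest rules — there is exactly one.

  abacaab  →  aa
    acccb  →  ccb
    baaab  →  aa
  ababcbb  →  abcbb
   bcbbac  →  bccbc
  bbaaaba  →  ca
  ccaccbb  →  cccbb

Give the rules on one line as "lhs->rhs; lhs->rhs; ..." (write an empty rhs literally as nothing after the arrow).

aab->aa; ac->; ba->; bba->cb

  | abacaab => acaab => aab => aa
  | acccb => ccb
  | baaab => aab => aa
  | ababcbb => abcbb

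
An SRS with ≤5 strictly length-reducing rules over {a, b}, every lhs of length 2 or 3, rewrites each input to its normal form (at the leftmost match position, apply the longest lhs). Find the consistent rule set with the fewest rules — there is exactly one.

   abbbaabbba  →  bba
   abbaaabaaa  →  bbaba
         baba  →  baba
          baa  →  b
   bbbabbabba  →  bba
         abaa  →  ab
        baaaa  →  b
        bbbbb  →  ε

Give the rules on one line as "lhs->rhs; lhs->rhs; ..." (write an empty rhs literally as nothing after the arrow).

aa->; aab->bb; abb->bb; bbb->aa

  | abbbaabbba => bbbaabbba => aaaabbba => aabbba => bbbba => aaba => bba
  | abbaaabaaa => bbaaabaaa => bbabaaa => bbaba
  | baba
  | baa => b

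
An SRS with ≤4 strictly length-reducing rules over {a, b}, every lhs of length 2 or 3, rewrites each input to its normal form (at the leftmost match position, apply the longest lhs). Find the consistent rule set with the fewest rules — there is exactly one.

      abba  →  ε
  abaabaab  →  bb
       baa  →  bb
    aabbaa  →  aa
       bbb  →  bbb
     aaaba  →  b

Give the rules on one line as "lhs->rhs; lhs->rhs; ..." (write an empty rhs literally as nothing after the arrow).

aaa->b; ab->; ba->; baa->bb

  | abba => ba => ε
  | abaabaab => aabaab => aaab => bb
  | baa => bb
  | aabbaa => abaa => aa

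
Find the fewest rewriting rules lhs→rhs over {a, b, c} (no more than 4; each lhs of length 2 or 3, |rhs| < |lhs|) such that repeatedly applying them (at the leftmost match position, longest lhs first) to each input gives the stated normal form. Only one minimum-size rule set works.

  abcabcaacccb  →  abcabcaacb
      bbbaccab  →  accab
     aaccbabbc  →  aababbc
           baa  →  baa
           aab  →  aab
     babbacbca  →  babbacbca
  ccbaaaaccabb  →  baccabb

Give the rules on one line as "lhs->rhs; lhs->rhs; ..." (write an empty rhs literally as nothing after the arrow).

  | abcabcaacccb => abcabcaacb
  | bbbaccab => accab
  | aaccbabbc => aababbc
  | baa

aaa->; bbb->; ccb->b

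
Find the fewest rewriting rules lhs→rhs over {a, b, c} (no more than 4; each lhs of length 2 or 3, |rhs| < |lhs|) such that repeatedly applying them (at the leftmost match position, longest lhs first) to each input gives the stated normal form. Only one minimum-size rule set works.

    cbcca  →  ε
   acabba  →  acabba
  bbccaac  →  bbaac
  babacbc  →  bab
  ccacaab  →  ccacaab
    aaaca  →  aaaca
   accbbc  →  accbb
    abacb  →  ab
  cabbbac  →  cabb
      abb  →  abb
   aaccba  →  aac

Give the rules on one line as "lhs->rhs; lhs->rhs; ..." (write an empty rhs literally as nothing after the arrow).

bac->; bc->b; cba->

  | cbcca => cbca => cba => ε
  | acabba
  | bbccaac => bbcaac => bbaac
  | babacbc => babc => bab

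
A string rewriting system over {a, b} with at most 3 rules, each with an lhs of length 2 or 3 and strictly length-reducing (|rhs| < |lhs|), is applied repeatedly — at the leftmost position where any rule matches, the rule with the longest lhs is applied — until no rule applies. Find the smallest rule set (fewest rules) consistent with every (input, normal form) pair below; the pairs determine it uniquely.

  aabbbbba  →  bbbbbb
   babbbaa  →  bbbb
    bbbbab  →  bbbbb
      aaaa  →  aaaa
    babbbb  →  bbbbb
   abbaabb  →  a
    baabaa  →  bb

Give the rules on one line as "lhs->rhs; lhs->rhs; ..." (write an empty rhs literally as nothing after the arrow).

  | aabbbbba => bbbbbba => bbbbbb
  | babbbaa => bbbbaa => bbbba => bbbb
  | bbbbab => bbbbb
  | aaaa

aab->bb; ab->a; ba->b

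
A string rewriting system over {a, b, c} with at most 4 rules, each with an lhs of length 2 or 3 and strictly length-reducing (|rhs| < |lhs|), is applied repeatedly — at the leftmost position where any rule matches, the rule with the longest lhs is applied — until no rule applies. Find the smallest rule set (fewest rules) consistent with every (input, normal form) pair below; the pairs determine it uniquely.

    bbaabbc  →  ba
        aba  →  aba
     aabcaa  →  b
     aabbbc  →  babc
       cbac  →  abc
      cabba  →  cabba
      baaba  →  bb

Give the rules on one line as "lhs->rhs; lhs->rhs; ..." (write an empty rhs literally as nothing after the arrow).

  | bbaabbc => bbbbbc => babbc => ba
  | aba
  | aabcaa => bbcaa => aa => b
  | aabbbc => bbbbc => babc

aa->b; bbb->ba; bbc->; cba->ab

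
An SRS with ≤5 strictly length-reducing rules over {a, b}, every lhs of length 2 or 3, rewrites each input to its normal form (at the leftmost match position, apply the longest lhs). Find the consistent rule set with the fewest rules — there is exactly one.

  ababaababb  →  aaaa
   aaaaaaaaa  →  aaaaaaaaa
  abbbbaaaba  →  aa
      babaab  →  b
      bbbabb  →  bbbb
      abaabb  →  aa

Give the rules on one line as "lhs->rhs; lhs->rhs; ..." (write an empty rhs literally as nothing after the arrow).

ab->b; aba->aa; abb->; ba->

  | ababaababb => aabaababb => aaaababb => aaaaabb => aaaa
  | aaaaaaaaa
  | abbbbaaaba => bbaaaba => baaba => aba => aa
  | babaab => baab => ab => b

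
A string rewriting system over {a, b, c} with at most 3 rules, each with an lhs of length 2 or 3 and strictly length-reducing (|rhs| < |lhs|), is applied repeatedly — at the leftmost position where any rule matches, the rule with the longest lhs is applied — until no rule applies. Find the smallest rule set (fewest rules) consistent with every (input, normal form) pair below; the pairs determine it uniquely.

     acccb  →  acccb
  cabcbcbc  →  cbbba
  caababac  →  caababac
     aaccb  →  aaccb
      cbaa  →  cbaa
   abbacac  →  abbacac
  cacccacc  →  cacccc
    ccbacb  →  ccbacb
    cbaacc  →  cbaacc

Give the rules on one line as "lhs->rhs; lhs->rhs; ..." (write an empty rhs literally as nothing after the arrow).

abc->ba; cca->c

  | acccb
  | cabcbcbc => cbabcbc => cbbabc => cbbba
  | caababac
  | aaccb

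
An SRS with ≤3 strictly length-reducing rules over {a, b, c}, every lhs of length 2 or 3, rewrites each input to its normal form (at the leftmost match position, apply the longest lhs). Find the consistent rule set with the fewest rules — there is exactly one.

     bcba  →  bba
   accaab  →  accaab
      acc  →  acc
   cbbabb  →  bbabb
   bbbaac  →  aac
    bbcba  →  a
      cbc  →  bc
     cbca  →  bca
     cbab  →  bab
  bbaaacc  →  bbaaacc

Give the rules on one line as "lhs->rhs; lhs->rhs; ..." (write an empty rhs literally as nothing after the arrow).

bbb->; cb->b

  | bcba => bba
  | accaab
  | acc
  | cbbabb => bbabb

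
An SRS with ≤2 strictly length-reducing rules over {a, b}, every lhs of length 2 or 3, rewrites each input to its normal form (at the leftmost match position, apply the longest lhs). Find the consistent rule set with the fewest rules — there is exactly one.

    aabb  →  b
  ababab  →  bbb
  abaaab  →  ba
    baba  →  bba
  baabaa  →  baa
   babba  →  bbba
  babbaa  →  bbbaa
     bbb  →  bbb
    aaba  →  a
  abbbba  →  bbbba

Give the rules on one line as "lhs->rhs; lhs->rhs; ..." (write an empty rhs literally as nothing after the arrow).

aab->; ab->b

  | aabb => b
  | ababab => babab => bbab => bbb
  | abaaab => baaab => ba
  | baba => bba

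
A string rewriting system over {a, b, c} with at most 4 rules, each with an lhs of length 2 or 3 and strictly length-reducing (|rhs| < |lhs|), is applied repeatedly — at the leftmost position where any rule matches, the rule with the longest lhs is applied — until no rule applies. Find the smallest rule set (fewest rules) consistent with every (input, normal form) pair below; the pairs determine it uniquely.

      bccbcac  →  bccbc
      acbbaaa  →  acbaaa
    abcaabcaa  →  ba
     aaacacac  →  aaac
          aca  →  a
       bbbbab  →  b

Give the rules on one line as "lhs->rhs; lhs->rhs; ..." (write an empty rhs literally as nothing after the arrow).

  | bccbcac => bccbc
  | acbbaaa => acbaaa
  | abcaabcaa => bcaabcaa => babcaa => bbcaa => bcaa => ba
  | aaacacac => aaacac => aaac

ab->b; bb->b; ca->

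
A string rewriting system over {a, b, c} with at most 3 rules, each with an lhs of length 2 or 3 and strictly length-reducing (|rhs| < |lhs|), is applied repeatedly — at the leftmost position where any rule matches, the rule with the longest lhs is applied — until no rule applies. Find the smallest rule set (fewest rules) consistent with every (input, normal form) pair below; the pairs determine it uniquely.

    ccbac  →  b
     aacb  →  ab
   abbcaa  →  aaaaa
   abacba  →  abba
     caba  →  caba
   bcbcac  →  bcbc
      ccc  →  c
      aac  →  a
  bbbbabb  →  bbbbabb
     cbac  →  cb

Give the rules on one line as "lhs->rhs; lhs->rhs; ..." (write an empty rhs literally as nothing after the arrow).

ac->; bbc->aa; cc->

  | ccbac => bac => b
  | aacb => ab
  | abbcaa => aaaaa
  | abacba => abba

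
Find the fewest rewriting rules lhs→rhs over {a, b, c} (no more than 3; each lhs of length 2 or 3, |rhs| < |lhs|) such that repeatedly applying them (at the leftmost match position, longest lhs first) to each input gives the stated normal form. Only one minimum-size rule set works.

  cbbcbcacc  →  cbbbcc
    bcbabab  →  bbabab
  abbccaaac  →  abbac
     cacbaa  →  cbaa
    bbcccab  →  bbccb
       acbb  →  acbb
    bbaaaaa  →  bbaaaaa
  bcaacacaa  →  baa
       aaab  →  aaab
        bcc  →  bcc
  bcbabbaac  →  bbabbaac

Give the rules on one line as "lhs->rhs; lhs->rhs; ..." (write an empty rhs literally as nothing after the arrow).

bcb->bb; ca->

  | cbbcbcacc => cbbbcacc => cbbbcc
  | bcbabab => bbabab
  | abbccaaac => abbcaac => abbac
  | cacbaa => cbaa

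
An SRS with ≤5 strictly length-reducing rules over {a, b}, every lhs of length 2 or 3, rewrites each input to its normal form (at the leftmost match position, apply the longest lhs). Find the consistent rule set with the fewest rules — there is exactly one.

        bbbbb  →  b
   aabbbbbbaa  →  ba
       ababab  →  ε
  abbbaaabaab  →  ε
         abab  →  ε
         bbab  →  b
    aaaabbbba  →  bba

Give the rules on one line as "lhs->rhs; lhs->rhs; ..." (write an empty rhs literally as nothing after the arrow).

aa->b; ab->; bab->; bbb->a

  | bbbbb => abb => b
  | aabbbbbbaa => bbbbbbbaa => abbbbaa => bbbaa => aaa => ba
  | ababab => abab => ab => ε
  | abbbaaabaab => bbaaabaab => bbbabaab => aabaab => bbaab => bbbb => ab => ε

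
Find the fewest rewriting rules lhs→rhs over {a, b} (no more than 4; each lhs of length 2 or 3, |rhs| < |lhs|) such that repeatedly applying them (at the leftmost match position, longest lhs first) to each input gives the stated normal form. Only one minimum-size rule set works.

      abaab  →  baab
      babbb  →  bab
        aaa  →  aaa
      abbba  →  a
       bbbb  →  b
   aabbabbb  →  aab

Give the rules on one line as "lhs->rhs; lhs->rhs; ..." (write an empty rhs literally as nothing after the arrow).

aba->ba; bb->b; bba->

  | abaab => baab
  | babbb => babb => bab
  | aaa
  | abbba => abba => a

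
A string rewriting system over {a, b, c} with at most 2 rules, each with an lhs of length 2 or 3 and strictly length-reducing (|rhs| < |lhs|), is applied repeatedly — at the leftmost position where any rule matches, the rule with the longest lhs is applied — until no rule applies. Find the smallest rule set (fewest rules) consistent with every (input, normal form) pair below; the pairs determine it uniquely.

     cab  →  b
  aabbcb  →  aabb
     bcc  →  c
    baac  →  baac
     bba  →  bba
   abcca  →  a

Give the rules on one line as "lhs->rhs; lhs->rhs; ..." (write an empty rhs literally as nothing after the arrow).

bc->; ca->

  | cab => b
  | aabbcb => aabb
  | bcc => c
  | baac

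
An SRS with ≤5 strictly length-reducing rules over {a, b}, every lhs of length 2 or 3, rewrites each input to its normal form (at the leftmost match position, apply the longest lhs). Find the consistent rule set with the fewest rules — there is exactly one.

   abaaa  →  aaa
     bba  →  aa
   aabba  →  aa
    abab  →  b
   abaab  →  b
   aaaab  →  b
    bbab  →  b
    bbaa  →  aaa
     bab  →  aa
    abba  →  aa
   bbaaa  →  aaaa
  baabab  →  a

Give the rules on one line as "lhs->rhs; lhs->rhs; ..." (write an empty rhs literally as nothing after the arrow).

ab->b; aba->bb; bab->aa; bb->a

  | abaaa => bbaa => aaa
  | bba => aa
  | aabba => abba => bba => aa
  | abab => bbb => ab => b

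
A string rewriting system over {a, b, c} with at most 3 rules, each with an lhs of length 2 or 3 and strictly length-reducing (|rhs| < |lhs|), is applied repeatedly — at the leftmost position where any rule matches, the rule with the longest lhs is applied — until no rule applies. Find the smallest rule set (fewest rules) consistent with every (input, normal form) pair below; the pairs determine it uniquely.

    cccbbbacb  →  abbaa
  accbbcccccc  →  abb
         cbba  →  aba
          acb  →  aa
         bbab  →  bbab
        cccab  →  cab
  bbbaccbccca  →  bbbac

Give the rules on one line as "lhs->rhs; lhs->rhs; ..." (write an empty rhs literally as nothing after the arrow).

  | cccbbbacb => cbbbacb => abbacb => abbaa
  | accbbcccccc => abbcccccc => abbcccc => abbcc => abb
  | cbba => aba
  | acb => aa

bca->c; cb->a; cc->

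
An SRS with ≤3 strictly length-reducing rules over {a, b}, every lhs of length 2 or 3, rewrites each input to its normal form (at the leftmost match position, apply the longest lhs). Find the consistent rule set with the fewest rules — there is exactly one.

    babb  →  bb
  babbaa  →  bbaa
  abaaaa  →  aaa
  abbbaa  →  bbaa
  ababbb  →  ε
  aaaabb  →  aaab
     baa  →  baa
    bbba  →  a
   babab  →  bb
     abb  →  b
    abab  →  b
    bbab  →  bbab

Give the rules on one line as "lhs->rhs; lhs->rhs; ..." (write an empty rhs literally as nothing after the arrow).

aba->; abb->b; bbb->

  | babb => bb
  | babbaa => bbaa
  | abaaaa => aaa
  | abbbaa => bbaa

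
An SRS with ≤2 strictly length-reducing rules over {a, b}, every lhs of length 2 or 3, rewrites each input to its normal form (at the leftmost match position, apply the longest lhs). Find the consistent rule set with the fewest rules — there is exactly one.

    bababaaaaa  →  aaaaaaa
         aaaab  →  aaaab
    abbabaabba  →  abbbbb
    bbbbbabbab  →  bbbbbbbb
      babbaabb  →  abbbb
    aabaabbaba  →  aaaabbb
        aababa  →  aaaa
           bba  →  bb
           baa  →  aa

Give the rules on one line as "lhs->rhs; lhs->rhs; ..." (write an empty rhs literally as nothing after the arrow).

ba->a; bba->bb

  | bababaaaaa => ababaaaaa => aabaaaaa => aaaaaaa
  | aaaab
  | abbabaabba => abbbaabba => abbbabba => abbbbba => abbbbb
  | bbbbbabbab => bbbbbbbab => bbbbbbbb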